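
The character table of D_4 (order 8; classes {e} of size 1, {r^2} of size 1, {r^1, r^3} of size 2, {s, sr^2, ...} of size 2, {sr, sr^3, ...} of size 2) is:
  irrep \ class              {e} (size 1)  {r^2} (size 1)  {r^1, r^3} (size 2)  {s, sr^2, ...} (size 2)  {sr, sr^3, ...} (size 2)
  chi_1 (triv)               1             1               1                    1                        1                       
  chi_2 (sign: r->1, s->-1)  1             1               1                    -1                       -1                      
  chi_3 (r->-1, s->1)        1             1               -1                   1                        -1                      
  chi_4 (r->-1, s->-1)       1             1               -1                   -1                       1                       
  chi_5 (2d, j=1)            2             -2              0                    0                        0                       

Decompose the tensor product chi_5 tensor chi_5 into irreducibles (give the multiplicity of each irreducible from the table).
chi_5 tensor chi_5 = chi_1 + chi_2 + chi_3 + chi_4 (all other irreducibles have multiplicity 0).

Details: The character of a tensor product is the pointwise product (chi_5 * chi_5)(C) = chi_5(C) * chi_5(C):
  {e}: (2)*(2), {r^2}: (-2)*(-2), {r^1, r^3}: (0)*(0), {s, sr^2, ...}: (0)*(0), {sr, sr^3, ...}: (0)*(0)
so (chi_5 * chi_5) takes values
  {e} -> 4, {r^2} -> 4, {r^1, r^3} -> 0, {s, sr^2, ...} -> 0, {sr, sr^3, ...} -> 0.
Now take the inner product of this character with each irreducible chi from the table, <chi_5*chi_5, chi> = (1/8) sum_C |C| (chi_5*chi_5)(C) conj(chi(C)):
  <chi_5*chi_5, chi_1> = (1/8)[1*(4)*conj(1) + 1*(4)*conj(1) + 2*(0)*conj(1) + 2*(0)*conj(1) + 2*(0)*conj(1)]
      = (1/8)[(4) + (4) + (0) + (0) + (0)] = 8/8 = 1
  <chi_5*chi_5, chi_2> = (1/8)[1*(4)*conj(1) + 1*(4)*conj(1) + 2*(0)*conj(1) + 2*(0)*conj(-1) + 2*(0)*conj(-1)]
      = (1/8)[(4) + (4) + (0) + (0) + (0)] = 8/8 = 1
  <chi_5*chi_5, chi_3> = (1/8)[1*(4)*conj(1) + 1*(4)*conj(1) + 2*(0)*conj(-1) + 2*(0)*conj(1) + 2*(0)*conj(-1)]
      = (1/8)[(4) + (4) + (0) + (0) + (0)] = 8/8 = 1
  <chi_5*chi_5, chi_4> = (1/8)[1*(4)*conj(1) + 1*(4)*conj(1) + 2*(0)*conj(-1) + 2*(0)*conj(-1) + 2*(0)*conj(1)]
      = (1/8)[(4) + (4) + (0) + (0) + (0)] = 8/8 = 1
  <chi_5*chi_5, chi_5> = (1/8)[1*(4)*conj(2) + 1*(4)*conj(-2) + 2*(0)*conj(0) + 2*(0)*conj(0) + 2*(0)*conj(0)]
      = (1/8)[(8) + (-8) + (0) + (0) + (0)] = 0/8 = 0
Hence the multiplicities are chi_1: 1, chi_2: 1, chi_3: 1, chi_4: 1. Dimension check: dim(chi_5)*dim(chi_5) = 2*2 = 4 and sum (mult * dim) = 1*1 + 1*1 + 1*1 + 1*1 = 4.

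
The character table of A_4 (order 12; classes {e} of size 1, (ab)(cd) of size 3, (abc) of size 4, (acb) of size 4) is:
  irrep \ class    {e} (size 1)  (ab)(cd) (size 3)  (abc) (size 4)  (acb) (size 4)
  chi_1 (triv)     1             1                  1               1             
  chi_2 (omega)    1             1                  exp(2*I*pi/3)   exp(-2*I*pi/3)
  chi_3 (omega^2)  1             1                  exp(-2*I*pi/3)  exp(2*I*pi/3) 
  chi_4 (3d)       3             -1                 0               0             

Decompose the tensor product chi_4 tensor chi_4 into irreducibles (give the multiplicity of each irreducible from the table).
chi_4 tensor chi_4 = chi_1 + chi_2 + chi_3 + 2*chi_4 (all other irreducibles have multiplicity 0).

Details: The character of a tensor product is the pointwise product (chi_4 * chi_4)(C) = chi_4(C) * chi_4(C):
  {e}: (3)*(3), (ab)(cd): (-1)*(-1), (abc): (0)*(0), (acb): (0)*(0)
so (chi_4 * chi_4) takes values
  {e} -> 9, (ab)(cd) -> 1, (abc) -> 0, (acb) -> 0.
Now take the inner product of this character with each irreducible chi from the table, <chi_4*chi_4, chi> = (1/12) sum_C |C| (chi_4*chi_4)(C) conj(chi(C)):
  <chi_4*chi_4, chi_1> = (1/12)[1*(9)*conj(1) + 3*(1)*conj(1) + 4*(0)*conj(1) + 4*(0)*conj(1)]
      = (1/12)[(9) + (3) + (0) + (0)] = 12/12 = 1
  <chi_4*chi_4, chi_2> = (1/12)[1*(9)*conj(1) + 3*(1)*conj(1) + 4*(0)*conj(exp(2*I*pi/3)) + 4*(0)*conj(exp(-2*I*pi/3))]
      = (1/12)[(9) + (3) + (0) + (0)] = 12/12 = 1
  <chi_4*chi_4, chi_3> = (1/12)[1*(9)*conj(1) + 3*(1)*conj(1) + 4*(0)*conj(exp(-2*I*pi/3)) + 4*(0)*conj(exp(2*I*pi/3))]
      = (1/12)[(9) + (3) + (0) + (0)] = 12/12 = 1
  <chi_4*chi_4, chi_4> = (1/12)[1*(9)*conj(3) + 3*(1)*conj(-1) + 4*(0)*conj(0) + 4*(0)*conj(0)]
      = (1/12)[(27) + (-3) + (0) + (0)] = 24/12 = 2
(Exp terms are combined using exp(i*s)*conj(exp(i*t)) = exp(i*(s-t)), and sums of them are collapsed using the identity that for every m > 1 the m distinct m-th roots of unity sum to 0, e.g. 1 + exp(2*I*pi/3) + exp(-2*I*pi/3) = 0.)
Hence the multiplicities are chi_1: 1, chi_2: 1, chi_3: 1, chi_4: 2. Dimension check: dim(chi_4)*dim(chi_4) = 3*3 = 9 and sum (mult * dim) = 1*1 + 1*1 + 1*1 + 2*3 = 9.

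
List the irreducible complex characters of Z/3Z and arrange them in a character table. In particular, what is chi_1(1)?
Character table of Z/3Z (irreps indexed chi_0,...,chi_2 with chi_k(m) = zeta_3^(k*m), zeta_3 = exp(2*pi*i/3)):
  irrep \ class  {0} (size 1)  {1} (size 1)    {2} (size 1)  
  chi_0          1             1               1             
  chi_1          1             exp(2*I*pi/3)   exp(-2*I*pi/3)
  chi_2          1             exp(-2*I*pi/3)  exp(2*I*pi/3) 

Spot check: chi_1(1) = zeta_3^(1*1) = zeta_3^1 = exp(2*I*pi/3).

Derivation: Z/3Z is abelian, so all 3 irreducible complex representations are 1-dimensional. They are given by chi_k(m) = zeta_3^(k*m) for k = 0,...,2. Row orthogonality: sum_m chi_k(m) conj(chi_l(m)) = 3 * [k = l].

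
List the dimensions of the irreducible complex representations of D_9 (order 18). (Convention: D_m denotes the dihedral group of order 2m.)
Dimensions: 1, 1, 2, 2, 2, 2

Proof sketch: There are 6 irreducibles (= number of conjugacy classes). Their dimensions d_i satisfy sum d_i^2 = |G| = 18: 1 + 1 + 4 + 4 + 4 + 4 = 18.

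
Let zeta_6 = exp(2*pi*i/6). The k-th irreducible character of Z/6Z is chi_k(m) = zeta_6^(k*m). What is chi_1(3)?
chi_1(3) = zeta_6^3 = -1

Explanation: chi_1(3) = zeta_6^(1*3) = zeta_6^3. Since zeta_6^6 = 1, this equals zeta_6^3 = exp(2*pi*i*3/6) = -1.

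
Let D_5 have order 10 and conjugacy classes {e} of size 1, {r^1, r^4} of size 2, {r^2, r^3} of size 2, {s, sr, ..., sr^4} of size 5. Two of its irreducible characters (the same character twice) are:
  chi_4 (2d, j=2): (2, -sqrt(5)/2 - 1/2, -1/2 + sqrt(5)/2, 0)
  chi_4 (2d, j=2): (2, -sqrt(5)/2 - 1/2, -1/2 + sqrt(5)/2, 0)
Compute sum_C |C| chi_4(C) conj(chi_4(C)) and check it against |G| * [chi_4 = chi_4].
Sum = 10 = |G| = 10; so <chi_4, chi_4> = 1 (norm-1 confirms irreducibility).

Solution. Compute term by term over conjugacy classes (|C| * chi_4(C) * conj(chi_4(C))):
  1*(2)*conj(2) + 2*(-sqrt(5)/2 - 1/2)*conj(-sqrt(5)/2 - 1/2) + 2*(-1/2 + sqrt(5)/2)*conj(-1/2 + sqrt(5)/2) + 5*(0)*conj(0)
  = (4) + (sqrt(5) + 3) + (3 - sqrt(5)) + (0)
  = 10.
Dividing by |G| = 10 gives 10/10 = 1, matching the row-orthogonality relation <chi_4, chi_4> = [chi_4 = chi_4].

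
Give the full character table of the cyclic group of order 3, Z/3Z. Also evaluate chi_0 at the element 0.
Character table of Z/3Z (irreps indexed chi_0,...,chi_2 with chi_k(m) = zeta_3^(k*m), zeta_3 = exp(2*pi*i/3)):
  irrep \ class  {0} (size 1)  {1} (size 1)    {2} (size 1)  
  chi_0          1             1               1             
  chi_1          1             exp(2*I*pi/3)   exp(-2*I*pi/3)
  chi_2          1             exp(-2*I*pi/3)  exp(2*I*pi/3) 

Spot check: chi_0(0) = zeta_3^(0*0) = zeta_3^0 = 1.

Z/3Z is abelian, so all 3 irreducible complex representations are 1-dimensional. They are given by chi_k(m) = zeta_3^(k*m) for k = 0,...,2. Row orthogonality: sum_m chi_k(m) conj(chi_l(m)) = 3 * [k = l].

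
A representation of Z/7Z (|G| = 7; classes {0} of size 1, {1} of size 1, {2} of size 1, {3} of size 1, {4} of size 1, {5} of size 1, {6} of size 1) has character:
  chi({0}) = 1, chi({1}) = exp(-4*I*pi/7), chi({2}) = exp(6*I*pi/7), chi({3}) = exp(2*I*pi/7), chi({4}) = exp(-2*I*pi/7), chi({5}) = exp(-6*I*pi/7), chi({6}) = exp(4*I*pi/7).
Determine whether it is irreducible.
Irreducible: <chi, chi> = 1.

Argument: <chi, chi> = (1/|G|) sum_C |C| * |chi(C)|^2 = (1/7)[1*|1|^2 + 1*|exp(-4*I*pi/7)|^2 + 1*|exp(6*I*pi/7)|^2 + 1*|exp(2*I*pi/7)|^2 + 1*|exp(-2*I*pi/7)|^2 + 1*|exp(-6*I*pi/7)|^2 + 1*|exp(4*I*pi/7)|^2]
  = (1/7)[(1) + (1) + (1) + (1) + (1) + (1) + (1)] = 7/7 = 1.
(Exp terms are combined using exp(i*s)*conj(exp(i*t)) = exp(i*(s-t)), and sums of them are collapsed using the identity that for every m > 1 the m distinct m-th roots of unity sum to 0, e.g. 1 + exp(2*I*pi/3) + exp(-2*I*pi/3) = 0.)
A character is irreducible iff <chi, chi> = 1, so this representation is irreducible.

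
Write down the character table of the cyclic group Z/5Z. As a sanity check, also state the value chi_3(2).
Character table of Z/5Z (irreps indexed chi_0,...,chi_4 with chi_k(m) = zeta_5^(k*m), zeta_5 = exp(2*pi*i/5)):
  irrep \ class  {0} (size 1)  {1} (size 1)    {2} (size 1)    {3} (size 1)    {4} (size 1)  
  chi_0          1             1               1               1               1             
  chi_1          1             exp(2*I*pi/5)   exp(4*I*pi/5)   exp(-4*I*pi/5)  exp(-2*I*pi/5)
  chi_2          1             exp(4*I*pi/5)   exp(-2*I*pi/5)  exp(2*I*pi/5)   exp(-4*I*pi/5)
  chi_3          1             exp(-4*I*pi/5)  exp(2*I*pi/5)   exp(-2*I*pi/5)  exp(4*I*pi/5) 
  chi_4          1             exp(-2*I*pi/5)  exp(-4*I*pi/5)  exp(4*I*pi/5)   exp(2*I*pi/5) 

Spot check: chi_3(2) = zeta_5^(3*2) = zeta_5^6 = exp(2*I*pi/5).

Reasoning: Z/5Z is abelian, so all 5 irreducible complex representations are 1-dimensional. They are given by chi_k(m) = zeta_5^(k*m) for k = 0,...,4. Row orthogonality: sum_m chi_k(m) conj(chi_l(m)) = 5 * [k = l].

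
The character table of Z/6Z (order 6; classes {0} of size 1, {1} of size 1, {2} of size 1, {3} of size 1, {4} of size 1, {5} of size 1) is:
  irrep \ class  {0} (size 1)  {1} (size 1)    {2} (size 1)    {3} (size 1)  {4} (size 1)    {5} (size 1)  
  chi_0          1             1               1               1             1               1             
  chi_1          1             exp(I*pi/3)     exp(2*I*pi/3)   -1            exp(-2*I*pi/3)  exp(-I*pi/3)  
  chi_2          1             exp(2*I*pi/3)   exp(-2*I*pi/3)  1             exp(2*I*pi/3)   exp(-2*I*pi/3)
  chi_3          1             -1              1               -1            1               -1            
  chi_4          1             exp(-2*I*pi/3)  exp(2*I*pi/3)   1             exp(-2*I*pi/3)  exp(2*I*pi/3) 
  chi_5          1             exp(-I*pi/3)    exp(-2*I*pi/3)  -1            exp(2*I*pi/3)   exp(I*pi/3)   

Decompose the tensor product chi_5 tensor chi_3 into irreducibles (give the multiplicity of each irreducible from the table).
chi_5 tensor chi_3 = chi_2 (all other irreducibles have multiplicity 0).

Proof sketch: The character of a tensor product is the pointwise product (chi_5 * chi_3)(C) = chi_5(C) * chi_3(C):
  {0}: (1)*(1), {1}: (exp(-I*pi/3))*(-1), {2}: (exp(-2*I*pi/3))*(1), {3}: (-1)*(-1), {4}: (exp(2*I*pi/3))*(1), {5}: (exp(I*pi/3))*(-1)
so (chi_5 * chi_3) takes values
  {0} -> 1, {1} -> -exp(-I*pi/3), {2} -> exp(-2*I*pi/3), {3} -> 1, {4} -> exp(2*I*pi/3), {5} -> -exp(I*pi/3).
Now take the inner product of this character with each irreducible chi from the table, <chi_5*chi_3, chi> = (1/6) sum_C |C| (chi_5*chi_3)(C) conj(chi(C)):
  <chi_5*chi_3, chi_0> = (1/6)[1*(1)*conj(1) + 1*(-exp(-I*pi/3))*conj(1) + 1*(exp(-2*I*pi/3))*conj(1) + 1*(1)*conj(1) + 1*(exp(2*I*pi/3))*conj(1) + 1*(-exp(I*pi/3))*conj(1)]
      = (1/6)[(1) + (-exp(-I*pi/3)) + (exp(-2*I*pi/3)) + (1) + (exp(2*I*pi/3)) + (-exp(I*pi/3))] = 0/6 = 0
  <chi_5*chi_3, chi_1> = (1/6)[1*(1)*conj(1) + 1*(-exp(-I*pi/3))*conj(exp(I*pi/3)) + 1*(exp(-2*I*pi/3))*conj(exp(2*I*pi/3)) + 1*(1)*conj(-1) + 1*(exp(2*I*pi/3))*conj(exp(-2*I*pi/3)) + 1*(-exp(I*pi/3))*conj(exp(-I*pi/3))]
      = (1/6)[(1) + (-exp(-2*I*pi/3)) + (exp(2*I*pi/3)) + (-1) + (exp(-2*I*pi/3)) + (-exp(2*I*pi/3))] = 0/6 = 0
  <chi_5*chi_3, chi_2> = (1/6)[1*(1)*conj(1) + 1*(-exp(-I*pi/3))*conj(exp(2*I*pi/3)) + 1*(exp(-2*I*pi/3))*conj(exp(-2*I*pi/3)) + 1*(1)*conj(1) + 1*(exp(2*I*pi/3))*conj(exp(2*I*pi/3)) + 1*(-exp(I*pi/3))*conj(exp(-2*I*pi/3))]
      = (1/6)[(1) + (1) + (1) + (1) + (1) + (1)] = 6/6 = 1
  <chi_5*chi_3, chi_3> = (1/6)[1*(1)*conj(1) + 1*(-exp(-I*pi/3))*conj(-1) + 1*(exp(-2*I*pi/3))*conj(1) + 1*(1)*conj(-1) + 1*(exp(2*I*pi/3))*conj(1) + 1*(-exp(I*pi/3))*conj(-1)]
      = (1/6)[(1) + (exp(-I*pi/3)) + (exp(-2*I*pi/3)) + (-1) + (exp(2*I*pi/3)) + (exp(I*pi/3))] = 0/6 = 0
  <chi_5*chi_3, chi_4> = (1/6)[1*(1)*conj(1) + 1*(-exp(-I*pi/3))*conj(exp(-2*I*pi/3)) + 1*(exp(-2*I*pi/3))*conj(exp(2*I*pi/3)) + 1*(1)*conj(1) + 1*(exp(2*I*pi/3))*conj(exp(-2*I*pi/3)) + 1*(-exp(I*pi/3))*conj(exp(2*I*pi/3))]
      = (1/6)[(1) + (-exp(I*pi/3)) + (exp(2*I*pi/3)) + (1) + (exp(-2*I*pi/3)) + (-exp(-I*pi/3))] = 0/6 = 0
  <chi_5*chi_3, chi_5> = (1/6)[1*(1)*conj(1) + 1*(-exp(-I*pi/3))*conj(exp(-I*pi/3)) + 1*(exp(-2*I*pi/3))*conj(exp(-2*I*pi/3)) + 1*(1)*conj(-1) + 1*(exp(2*I*pi/3))*conj(exp(2*I*pi/3)) + 1*(-exp(I*pi/3))*conj(exp(I*pi/3))]
      = (1/6)[(1) + (-1) + (1) + (-1) + (1) + (-1)] = 0/6 = 0
(Exp terms are combined using exp(i*s)*conj(exp(i*t)) = exp(i*(s-t)), and sums of them are collapsed using the identity that for every m > 1 the m distinct m-th roots of unity sum to 0, e.g. 1 + exp(2*I*pi/3) + exp(-2*I*pi/3) = 0.)
Hence the multiplicities are chi_2: 1. Dimension check: dim(chi_5)*dim(chi_3) = 1*1 = 1 and sum (mult * dim) = 1*1 = 1.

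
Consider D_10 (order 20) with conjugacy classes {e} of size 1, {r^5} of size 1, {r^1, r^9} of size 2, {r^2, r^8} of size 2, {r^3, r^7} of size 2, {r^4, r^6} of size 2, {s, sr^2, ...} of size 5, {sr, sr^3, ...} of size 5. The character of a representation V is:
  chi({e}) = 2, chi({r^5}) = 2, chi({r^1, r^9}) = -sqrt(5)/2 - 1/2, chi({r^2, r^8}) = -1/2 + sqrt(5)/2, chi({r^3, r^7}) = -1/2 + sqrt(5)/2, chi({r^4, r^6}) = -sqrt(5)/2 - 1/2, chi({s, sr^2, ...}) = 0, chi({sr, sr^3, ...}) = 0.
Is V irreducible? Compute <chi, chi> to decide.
Irreducible: <chi, chi> = 1.

Why: <chi, chi> = (1/|G|) sum_C |C| * |chi(C)|^2 = (1/20)[1*|2|^2 + 1*|2|^2 + 2*|-sqrt(5)/2 - 1/2|^2 + 2*|-1/2 + sqrt(5)/2|^2 + 2*|-1/2 + sqrt(5)/2|^2 + 2*|-sqrt(5)/2 - 1/2|^2 + 5*|0|^2 + 5*|0|^2]
  = (1/20)[(4) + (4) + (sqrt(5) + 3) + (3 - sqrt(5)) + (3 - sqrt(5)) + (sqrt(5) + 3) + (0) + (0)] = 20/20 = 1.
A character is irreducible iff <chi, chi> = 1, so this representation is irreducible.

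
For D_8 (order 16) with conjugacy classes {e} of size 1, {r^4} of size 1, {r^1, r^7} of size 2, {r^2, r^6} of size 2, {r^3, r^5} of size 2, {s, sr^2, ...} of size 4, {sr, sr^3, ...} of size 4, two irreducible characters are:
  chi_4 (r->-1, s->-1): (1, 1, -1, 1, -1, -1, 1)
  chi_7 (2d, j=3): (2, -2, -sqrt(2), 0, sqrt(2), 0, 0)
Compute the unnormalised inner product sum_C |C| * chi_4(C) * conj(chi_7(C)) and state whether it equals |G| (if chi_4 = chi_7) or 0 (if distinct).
Sum = 0; so <chi_4, chi_7> = 0 (distinct irreducibles are orthogonal).

Proof sketch: Compute term by term over conjugacy classes (|C| * chi_4(C) * conj(chi_7(C))):
  1*(1)*conj(2) + 1*(1)*conj(-2) + 2*(-1)*conj(-sqrt(2)) + 2*(1)*conj(0) + 2*(-1)*conj(sqrt(2)) + 4*(-1)*conj(0) + 4*(1)*conj(0)
  = (2) + (-2) + (2*sqrt(2)) + (0) + (-2*sqrt(2)) + (0) + (0)
  = 0.
Dividing by |G| = 16 gives 0/16 = 0, matching the row-orthogonality relation <chi_4, chi_7> = [chi_4 = chi_7].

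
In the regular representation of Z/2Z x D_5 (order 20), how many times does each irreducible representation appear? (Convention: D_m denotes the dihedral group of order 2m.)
Each irreducible V_i of dimension d_i appears with multiplicity d_i, i.e. rho_reg = (direct sum over all irreducibles V_i) d_i V_i. The irreducible dimensions for Z/2Z x D_5 are 1, 1, 1, 1, 2, 2, 2, 2: 4 irreducibles of dimension 1, each with multiplicity 1; 4 irreducibles of dimension 2, each with multiplicity 2. Total dimension 4*1*1 + 4*2*2 = 20 = |G|.

Proof sketch: General theorem: in the regular representation of a finite group G, each irreducible appears with multiplicity equal to its dimension. Check: dim(rho_reg) = sum d_i^2 = 1 + 1 + 1 + 1 + 4 + 4 + 4 + 4 = 20 = |G|.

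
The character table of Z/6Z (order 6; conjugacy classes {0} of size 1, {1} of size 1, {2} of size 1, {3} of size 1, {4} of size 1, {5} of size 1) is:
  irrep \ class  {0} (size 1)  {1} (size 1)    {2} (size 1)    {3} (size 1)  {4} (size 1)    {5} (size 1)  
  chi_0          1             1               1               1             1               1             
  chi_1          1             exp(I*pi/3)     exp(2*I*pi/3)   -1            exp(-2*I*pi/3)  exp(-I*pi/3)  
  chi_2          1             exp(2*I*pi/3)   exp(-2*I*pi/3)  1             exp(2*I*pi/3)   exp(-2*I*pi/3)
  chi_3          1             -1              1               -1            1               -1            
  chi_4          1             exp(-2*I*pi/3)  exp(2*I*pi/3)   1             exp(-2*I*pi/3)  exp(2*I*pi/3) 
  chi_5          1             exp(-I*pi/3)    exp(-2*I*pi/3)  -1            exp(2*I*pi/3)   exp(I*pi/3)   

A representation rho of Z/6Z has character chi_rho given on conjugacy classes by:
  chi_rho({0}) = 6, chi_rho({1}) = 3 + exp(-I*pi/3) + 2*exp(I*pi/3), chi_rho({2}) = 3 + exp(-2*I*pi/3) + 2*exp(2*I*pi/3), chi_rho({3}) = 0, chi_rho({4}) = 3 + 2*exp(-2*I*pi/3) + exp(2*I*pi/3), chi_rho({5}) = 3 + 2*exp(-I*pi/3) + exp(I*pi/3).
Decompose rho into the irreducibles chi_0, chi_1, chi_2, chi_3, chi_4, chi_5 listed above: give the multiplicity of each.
Multiplicities: chi_0: 3, chi_1: 2, chi_2: 0, chi_3: 0, chi_4: 0, chi_5: 1.

Proof sketch: Use <chi_rho, chi> = (1/|G|) sum_C |C| * chi_rho(C) * conj(chi(C)) with |G| = 6 for each irreducible chi in the table:
  <chi_rho, chi_0> = (1/6)[1*(6)*conj(1) + 1*(3 + exp(-I*pi/3) + 2*exp(I*pi/3))*conj(1) + 1*(3 + exp(-2*I*pi/3) + 2*exp(2*I*pi/3))*conj(1) + 1*(0)*conj(1) + 1*(3 + 2*exp(-2*I*pi/3) + exp(2*I*pi/3))*conj(1) + 1*(3 + 2*exp(-I*pi/3) + exp(I*pi/3))*conj(1)]
      = (1/6)[(6) + (3 + exp(-I*pi/3) + 2*exp(I*pi/3)) + (3 + exp(-2*I*pi/3) + 2*exp(2*I*pi/3)) + (0) + (3 + 2*exp(-2*I*pi/3) + exp(2*I*pi/3)) + (3 + 2*exp(-I*pi/3) + exp(I*pi/3))] = 18/6 = 3
  <chi_rho, chi_1> = (1/6)[1*(6)*conj(1) + 1*(3 + exp(-I*pi/3) + 2*exp(I*pi/3))*conj(exp(I*pi/3)) + 1*(3 + exp(-2*I*pi/3) + 2*exp(2*I*pi/3))*conj(exp(2*I*pi/3)) + 1*(0)*conj(-1) + 1*(3 + 2*exp(-2*I*pi/3) + exp(2*I*pi/3))*conj(exp(-2*I*pi/3)) + 1*(3 + 2*exp(-I*pi/3) + exp(I*pi/3))*conj(exp(-I*pi/3))]
      = (1/6)[(6) + (2 + 3*exp(-I*pi/3) + exp(-2*I*pi/3)) + (2 + 3*exp(-2*I*pi/3) + exp(2*I*pi/3)) + (0) + (2 + exp(-2*I*pi/3) + 3*exp(2*I*pi/3)) + (2 + exp(2*I*pi/3) + 3*exp(I*pi/3))] = 12/6 = 2
  <chi_rho, chi_2> = (1/6)[1*(6)*conj(1) + 1*(3 + exp(-I*pi/3) + 2*exp(I*pi/3))*conj(exp(2*I*pi/3)) + 1*(3 + exp(-2*I*pi/3) + 2*exp(2*I*pi/3))*conj(exp(-2*I*pi/3)) + 1*(0)*conj(1) + 1*(3 + 2*exp(-2*I*pi/3) + exp(2*I*pi/3))*conj(exp(2*I*pi/3)) + 1*(3 + 2*exp(-I*pi/3) + exp(I*pi/3))*conj(exp(-2*I*pi/3))]
      = (1/6)[(6) + (-1 + 3*exp(-2*I*pi/3) + 2*exp(-I*pi/3)) + (1 + 2*exp(-2*I*pi/3) + 3*exp(2*I*pi/3)) + (0) + (1 + 3*exp(-2*I*pi/3) + 2*exp(2*I*pi/3)) + (-1 + 2*exp(I*pi/3) + 3*exp(2*I*pi/3))] = 0/6 = 0
  <chi_rho, chi_3> = (1/6)[1*(6)*conj(1) + 1*(3 + exp(-I*pi/3) + 2*exp(I*pi/3))*conj(-1) + 1*(3 + exp(-2*I*pi/3) + 2*exp(2*I*pi/3))*conj(1) + 1*(0)*conj(-1) + 1*(3 + 2*exp(-2*I*pi/3) + exp(2*I*pi/3))*conj(1) + 1*(3 + 2*exp(-I*pi/3) + exp(I*pi/3))*conj(-1)]
      = (1/6)[(6) + (-3 - 2*exp(I*pi/3) - exp(-I*pi/3)) + (3 + exp(-2*I*pi/3) + 2*exp(2*I*pi/3)) + (0) + (3 + 2*exp(-2*I*pi/3) + exp(2*I*pi/3)) + (-3 - exp(I*pi/3) - 2*exp(-I*pi/3))] = 0/6 = 0
  <chi_rho, chi_4> = (1/6)[1*(6)*conj(1) + 1*(3 + exp(-I*pi/3) + 2*exp(I*pi/3))*conj(exp(-2*I*pi/3)) + 1*(3 + exp(-2*I*pi/3) + 2*exp(2*I*pi/3))*conj(exp(2*I*pi/3)) + 1*(0)*conj(1) + 1*(3 + 2*exp(-2*I*pi/3) + exp(2*I*pi/3))*conj(exp(-2*I*pi/3)) + 1*(3 + 2*exp(-I*pi/3) + exp(I*pi/3))*conj(exp(2*I*pi/3))]
      = (1/6)[(6) + (-2 + exp(I*pi/3) + 3*exp(2*I*pi/3)) + (2 + 3*exp(-2*I*pi/3) + exp(2*I*pi/3)) + (0) + (2 + exp(-2*I*pi/3) + 3*exp(2*I*pi/3)) + (-2 + 3*exp(-2*I*pi/3) + exp(-I*pi/3))] = 0/6 = 0
  <chi_rho, chi_5> = (1/6)[1*(6)*conj(1) + 1*(3 + exp(-I*pi/3) + 2*exp(I*pi/3))*conj(exp(-I*pi/3)) + 1*(3 + exp(-2*I*pi/3) + 2*exp(2*I*pi/3))*conj(exp(-2*I*pi/3)) + 1*(0)*conj(-1) + 1*(3 + 2*exp(-2*I*pi/3) + exp(2*I*pi/3))*conj(exp(2*I*pi/3)) + 1*(3 + 2*exp(-I*pi/3) + exp(I*pi/3))*conj(exp(I*pi/3))]
      = (1/6)[(6) + (1 + 2*exp(2*I*pi/3) + 3*exp(I*pi/3)) + (1 + 2*exp(-2*I*pi/3) + 3*exp(2*I*pi/3)) + (0) + (1 + 3*exp(-2*I*pi/3) + 2*exp(2*I*pi/3)) + (1 + 3*exp(-I*pi/3) + 2*exp(-2*I*pi/3))] = 6/6 = 1
(Exp terms are combined using exp(i*s)*conj(exp(i*t)) = exp(i*(s-t)), and sums of them are collapsed using the identity that for every m > 1 the m distinct m-th roots of unity sum to 0, e.g. 1 + exp(2*I*pi/3) + exp(-2*I*pi/3) = 0.)
Dimension check: dim(rho) = sum (mult * dim) = 3*1 + 2*1 + 0*1 + 0*1 + 0*1 + 1*1 = 6 = chi_rho(e) = 6.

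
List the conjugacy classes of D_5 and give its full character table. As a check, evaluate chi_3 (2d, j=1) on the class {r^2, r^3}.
Conjugacy classes: {e} of size 1, {r^1, r^4} of size 2, {r^2, r^3} of size 2, {s, sr, ..., sr^4} of size 5.
Character table:
  irrep \ class              {e} (size 1)  {r^1, r^4} (size 2)  {r^2, r^3} (size 2)  {s, sr, ..., sr^4} (size 5)
  chi_1 (triv)               1             1                    1                    1                          
  chi_2 (sign: r->1, s->-1)  1             1                    1                    -1                         
  chi_3 (2d, j=1)            2             -1/2 + sqrt(5)/2     -sqrt(5)/2 - 1/2     0                          
  chi_4 (2d, j=2)            2             -sqrt(5)/2 - 1/2     -1/2 + sqrt(5)/2     0                          

Spot check: chi_3 (2d, j=1) on {r^2, r^3} = -sqrt(5)/2 - 1/2.

Reasoning: D_5 has order 2*5 = 10 with 4 conjugacy classes, hence 4 irreducibles. Sum of squared dims 1 + 1 + 4 + 4 = 10 = |G|. Linear characters come from the abelianisation; the 2-dimensional irreps have character r^k -> 2*cos(2*pi*j*k/5), reflections -> 0.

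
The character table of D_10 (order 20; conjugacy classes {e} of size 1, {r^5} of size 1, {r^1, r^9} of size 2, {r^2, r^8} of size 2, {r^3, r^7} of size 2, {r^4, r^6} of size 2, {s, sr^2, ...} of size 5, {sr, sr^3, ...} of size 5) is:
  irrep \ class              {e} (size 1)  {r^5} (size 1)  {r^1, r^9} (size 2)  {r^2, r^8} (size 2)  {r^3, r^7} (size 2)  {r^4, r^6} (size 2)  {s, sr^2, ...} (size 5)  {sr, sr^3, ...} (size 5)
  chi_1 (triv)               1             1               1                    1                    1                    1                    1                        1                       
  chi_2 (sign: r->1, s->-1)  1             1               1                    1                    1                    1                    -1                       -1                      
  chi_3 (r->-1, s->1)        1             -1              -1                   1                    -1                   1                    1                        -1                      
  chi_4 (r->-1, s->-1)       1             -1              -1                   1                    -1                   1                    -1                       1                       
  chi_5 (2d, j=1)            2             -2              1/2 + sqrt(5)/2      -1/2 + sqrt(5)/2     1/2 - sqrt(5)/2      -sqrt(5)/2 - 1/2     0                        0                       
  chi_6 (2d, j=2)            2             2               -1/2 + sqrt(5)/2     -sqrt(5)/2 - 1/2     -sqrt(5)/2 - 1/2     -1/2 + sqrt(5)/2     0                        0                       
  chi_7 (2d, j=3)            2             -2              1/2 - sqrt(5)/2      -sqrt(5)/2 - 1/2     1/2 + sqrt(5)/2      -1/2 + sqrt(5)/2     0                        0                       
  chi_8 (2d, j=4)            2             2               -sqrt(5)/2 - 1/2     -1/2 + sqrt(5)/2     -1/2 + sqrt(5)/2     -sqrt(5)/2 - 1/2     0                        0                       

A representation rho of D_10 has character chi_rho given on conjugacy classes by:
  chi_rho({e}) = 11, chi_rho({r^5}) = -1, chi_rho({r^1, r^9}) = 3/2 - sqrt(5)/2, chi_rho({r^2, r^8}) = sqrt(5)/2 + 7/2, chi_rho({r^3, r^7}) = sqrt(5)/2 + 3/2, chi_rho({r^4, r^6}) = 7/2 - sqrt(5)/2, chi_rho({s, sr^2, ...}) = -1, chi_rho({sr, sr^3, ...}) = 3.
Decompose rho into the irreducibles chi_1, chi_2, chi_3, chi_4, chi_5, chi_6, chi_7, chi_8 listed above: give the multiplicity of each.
Multiplicities: chi_1: 2, chi_2: 1, chi_3: 0, chi_4: 2, chi_5: 1, chi_6: 0, chi_7: 1, chi_8: 1.

Use <chi_rho, chi> = (1/|G|) sum_C |C| * chi_rho(C) * conj(chi(C)) with |G| = 20 for each irreducible chi in the table:
  <chi_rho, chi_1> = (1/20)[1*(11)*conj(1) + 1*(-1)*conj(1) + 2*(3/2 - sqrt(5)/2)*conj(1) + 2*(sqrt(5)/2 + 7/2)*conj(1) + 2*(sqrt(5)/2 + 3/2)*conj(1) + 2*(7/2 - sqrt(5)/2)*conj(1) + 5*(-1)*conj(1) + 5*(3)*conj(1)]
      = (1/20)[(11) + (-1) + (3 - sqrt(5)) + (sqrt(5) + 7) + (sqrt(5) + 3) + (7 - sqrt(5)) + (-5) + (15)] = 40/20 = 2
  <chi_rho, chi_2> = (1/20)[1*(11)*conj(1) + 1*(-1)*conj(1) + 2*(3/2 - sqrt(5)/2)*conj(1) + 2*(sqrt(5)/2 + 7/2)*conj(1) + 2*(sqrt(5)/2 + 3/2)*conj(1) + 2*(7/2 - sqrt(5)/2)*conj(1) + 5*(-1)*conj(-1) + 5*(3)*conj(-1)]
      = (1/20)[(11) + (-1) + (3 - sqrt(5)) + (sqrt(5) + 7) + (sqrt(5) + 3) + (7 - sqrt(5)) + (5) + (-15)] = 20/20 = 1
  <chi_rho, chi_3> = (1/20)[1*(11)*conj(1) + 1*(-1)*conj(-1) + 2*(3/2 - sqrt(5)/2)*conj(-1) + 2*(sqrt(5)/2 + 7/2)*conj(1) + 2*(sqrt(5)/2 + 3/2)*conj(-1) + 2*(7/2 - sqrt(5)/2)*conj(1) + 5*(-1)*conj(1) + 5*(3)*conj(-1)]
      = (1/20)[(11) + (1) + (-3 + sqrt(5)) + (sqrt(5) + 7) + (-3 - sqrt(5)) + (7 - sqrt(5)) + (-5) + (-15)] = 0/20 = 0
  <chi_rho, chi_4> = (1/20)[1*(11)*conj(1) + 1*(-1)*conj(-1) + 2*(3/2 - sqrt(5)/2)*conj(-1) + 2*(sqrt(5)/2 + 7/2)*conj(1) + 2*(sqrt(5)/2 + 3/2)*conj(-1) + 2*(7/2 - sqrt(5)/2)*conj(1) + 5*(-1)*conj(-1) + 5*(3)*conj(1)]
      = (1/20)[(11) + (1) + (-3 + sqrt(5)) + (sqrt(5) + 7) + (-3 - sqrt(5)) + (7 - sqrt(5)) + (5) + (15)] = 40/20 = 2
  <chi_rho, chi_5> = (1/20)[1*(11)*conj(2) + 1*(-1)*conj(-2) + 2*(3/2 - sqrt(5)/2)*conj(1/2 + sqrt(5)/2) + 2*(sqrt(5)/2 + 7/2)*conj(-1/2 + sqrt(5)/2) + 2*(sqrt(5)/2 + 3/2)*conj(1/2 - sqrt(5)/2) + 2*(7/2 - sqrt(5)/2)*conj(-sqrt(5)/2 - 1/2) + 5*(-1)*conj(0) + 5*(3)*conj(0)]
      = (1/20)[(22) + (2) + (-1 + sqrt(5)) + (-1 + 3*sqrt(5)) + (-sqrt(5) - 1) + (-3*sqrt(5) - 1) + (0) + (0)] = 20/20 = 1
  <chi_rho, chi_6> = (1/20)[1*(11)*conj(2) + 1*(-1)*conj(2) + 2*(3/2 - sqrt(5)/2)*conj(-1/2 + sqrt(5)/2) + 2*(sqrt(5)/2 + 7/2)*conj(-sqrt(5)/2 - 1/2) + 2*(sqrt(5)/2 + 3/2)*conj(-sqrt(5)/2 - 1/2) + 2*(7/2 - sqrt(5)/2)*conj(-1/2 + sqrt(5)/2) + 5*(-1)*conj(0) + 5*(3)*conj(0)]
      = (1/20)[(22) + (-2) + (-4 + 2*sqrt(5)) + (-4*sqrt(5) - 6) + (-2*sqrt(5) - 4) + (-6 + 4*sqrt(5)) + (0) + (0)] = 0/20 = 0
  <chi_rho, chi_7> = (1/20)[1*(11)*conj(2) + 1*(-1)*conj(-2) + 2*(3/2 - sqrt(5)/2)*conj(1/2 - sqrt(5)/2) + 2*(sqrt(5)/2 + 7/2)*conj(-sqrt(5)/2 - 1/2) + 2*(sqrt(5)/2 + 3/2)*conj(1/2 + sqrt(5)/2) + 2*(7/2 - sqrt(5)/2)*conj(-1/2 + sqrt(5)/2) + 5*(-1)*conj(0) + 5*(3)*conj(0)]
      = (1/20)[(22) + (2) + (4 - 2*sqrt(5)) + (-4*sqrt(5) - 6) + (4 + 2*sqrt(5)) + (-6 + 4*sqrt(5)) + (0) + (0)] = 20/20 = 1
  <chi_rho, chi_8> = (1/20)[1*(11)*conj(2) + 1*(-1)*conj(2) + 2*(3/2 - sqrt(5)/2)*conj(-sqrt(5)/2 - 1/2) + 2*(sqrt(5)/2 + 7/2)*conj(-1/2 + sqrt(5)/2) + 2*(sqrt(5)/2 + 3/2)*conj(-1/2 + sqrt(5)/2) + 2*(7/2 - sqrt(5)/2)*conj(-sqrt(5)/2 - 1/2) + 5*(-1)*conj(0) + 5*(3)*conj(0)]
      = (1/20)[(22) + (-2) + (1 - sqrt(5)) + (-1 + 3*sqrt(5)) + (1 + sqrt(5)) + (-3*sqrt(5) - 1) + (0) + (0)] = 20/20 = 1
Dimension check: dim(rho) = sum (mult * dim) = 2*1 + 1*1 + 0*1 + 2*1 + 1*2 + 0*2 + 1*2 + 1*2 = 11 = chi_rho(e) = 11.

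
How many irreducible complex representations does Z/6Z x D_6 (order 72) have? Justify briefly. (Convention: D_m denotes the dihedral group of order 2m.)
36

Derivation: The number of irreducible complex representations of a finite group equals its number of conjugacy classes. For a direct product, #classes(G x H) = #classes(G) * #classes(H). Z/6Z has 6 classes (abelian), D_6 has 6 classes, so 6 * 6 = 36, so Z/6Z x D_6 (order 72) has exactly 36 irreducible complex representations.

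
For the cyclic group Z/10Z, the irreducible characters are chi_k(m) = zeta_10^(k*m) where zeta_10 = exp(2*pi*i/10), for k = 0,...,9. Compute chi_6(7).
chi_6(7) = zeta_10^42 = exp(2*I*pi/5)

Justification: chi_6(7) = zeta_10^(6*7) = zeta_10^42. Since zeta_10^10 = 1, this equals zeta_10^2 = exp(2*pi*i*2/10) = exp(2*I*pi/5).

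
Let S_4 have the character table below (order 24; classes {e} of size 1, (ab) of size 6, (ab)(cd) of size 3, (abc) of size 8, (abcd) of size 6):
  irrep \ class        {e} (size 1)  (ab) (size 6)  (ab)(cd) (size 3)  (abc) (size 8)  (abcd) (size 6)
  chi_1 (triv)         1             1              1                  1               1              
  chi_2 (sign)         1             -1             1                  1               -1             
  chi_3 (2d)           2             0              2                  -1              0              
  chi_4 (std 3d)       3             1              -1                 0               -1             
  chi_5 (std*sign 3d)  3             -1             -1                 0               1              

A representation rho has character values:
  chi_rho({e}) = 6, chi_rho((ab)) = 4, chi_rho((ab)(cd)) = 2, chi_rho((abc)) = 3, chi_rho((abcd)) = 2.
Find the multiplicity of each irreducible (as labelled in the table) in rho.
Multiplicities: chi_1: 3, chi_2: 0, chi_3: 0, chi_4: 1, chi_5: 0.

Use <chi_rho, chi> = (1/|G|) sum_C |C| * chi_rho(C) * conj(chi(C)) with |G| = 24 for each irreducible chi in the table:
  <chi_rho, chi_1> = (1/24)[1*(6)*conj(1) + 6*(4)*conj(1) + 3*(2)*conj(1) + 8*(3)*conj(1) + 6*(2)*conj(1)]
      = (1/24)[(6) + (24) + (6) + (24) + (12)] = 72/24 = 3
  <chi_rho, chi_2> = (1/24)[1*(6)*conj(1) + 6*(4)*conj(-1) + 3*(2)*conj(1) + 8*(3)*conj(1) + 6*(2)*conj(-1)]
      = (1/24)[(6) + (-24) + (6) + (24) + (-12)] = 0/24 = 0
  <chi_rho, chi_3> = (1/24)[1*(6)*conj(2) + 6*(4)*conj(0) + 3*(2)*conj(2) + 8*(3)*conj(-1) + 6*(2)*conj(0)]
      = (1/24)[(12) + (0) + (12) + (-24) + (0)] = 0/24 = 0
  <chi_rho, chi_4> = (1/24)[1*(6)*conj(3) + 6*(4)*conj(1) + 3*(2)*conj(-1) + 8*(3)*conj(0) + 6*(2)*conj(-1)]
      = (1/24)[(18) + (24) + (-6) + (0) + (-12)] = 24/24 = 1
  <chi_rho, chi_5> = (1/24)[1*(6)*conj(3) + 6*(4)*conj(-1) + 3*(2)*conj(-1) + 8*(3)*conj(0) + 6*(2)*conj(1)]
      = (1/24)[(18) + (-24) + (-6) + (0) + (12)] = 0/24 = 0
Dimension check: dim(rho) = sum (mult * dim) = 3*1 + 0*1 + 0*2 + 1*3 + 0*3 = 6 = chi_rho(e) = 6.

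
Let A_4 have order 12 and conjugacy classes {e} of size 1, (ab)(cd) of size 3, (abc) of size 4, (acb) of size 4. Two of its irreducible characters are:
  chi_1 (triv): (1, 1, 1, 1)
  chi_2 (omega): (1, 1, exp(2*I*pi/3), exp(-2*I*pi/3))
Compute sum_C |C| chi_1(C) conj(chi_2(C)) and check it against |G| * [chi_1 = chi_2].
Sum = 0; so <chi_1, chi_2> = 0 (distinct irreducibles are orthogonal).

Details: Compute term by term over conjugacy classes (|C| * chi_1(C) * conj(chi_2(C))):
  1*(1)*conj(1) + 3*(1)*conj(1) + 4*(1)*conj(exp(2*I*pi/3)) + 4*(1)*conj(exp(-2*I*pi/3))
  = (1) + (3) + (4*exp(-2*I*pi/3)) + (4*exp(2*I*pi/3))
  = 0.
(Exp terms are combined using exp(i*s)*conj(exp(i*t)) = exp(i*(s-t)), and sums of them are collapsed using the identity that for every m > 1 the m distinct m-th roots of unity sum to 0, e.g. 1 + exp(2*I*pi/3) + exp(-2*I*pi/3) = 0.)
Dividing by |G| = 12 gives 0/12 = 0, matching the row-orthogonality relation <chi_1, chi_2> = [chi_1 = chi_2].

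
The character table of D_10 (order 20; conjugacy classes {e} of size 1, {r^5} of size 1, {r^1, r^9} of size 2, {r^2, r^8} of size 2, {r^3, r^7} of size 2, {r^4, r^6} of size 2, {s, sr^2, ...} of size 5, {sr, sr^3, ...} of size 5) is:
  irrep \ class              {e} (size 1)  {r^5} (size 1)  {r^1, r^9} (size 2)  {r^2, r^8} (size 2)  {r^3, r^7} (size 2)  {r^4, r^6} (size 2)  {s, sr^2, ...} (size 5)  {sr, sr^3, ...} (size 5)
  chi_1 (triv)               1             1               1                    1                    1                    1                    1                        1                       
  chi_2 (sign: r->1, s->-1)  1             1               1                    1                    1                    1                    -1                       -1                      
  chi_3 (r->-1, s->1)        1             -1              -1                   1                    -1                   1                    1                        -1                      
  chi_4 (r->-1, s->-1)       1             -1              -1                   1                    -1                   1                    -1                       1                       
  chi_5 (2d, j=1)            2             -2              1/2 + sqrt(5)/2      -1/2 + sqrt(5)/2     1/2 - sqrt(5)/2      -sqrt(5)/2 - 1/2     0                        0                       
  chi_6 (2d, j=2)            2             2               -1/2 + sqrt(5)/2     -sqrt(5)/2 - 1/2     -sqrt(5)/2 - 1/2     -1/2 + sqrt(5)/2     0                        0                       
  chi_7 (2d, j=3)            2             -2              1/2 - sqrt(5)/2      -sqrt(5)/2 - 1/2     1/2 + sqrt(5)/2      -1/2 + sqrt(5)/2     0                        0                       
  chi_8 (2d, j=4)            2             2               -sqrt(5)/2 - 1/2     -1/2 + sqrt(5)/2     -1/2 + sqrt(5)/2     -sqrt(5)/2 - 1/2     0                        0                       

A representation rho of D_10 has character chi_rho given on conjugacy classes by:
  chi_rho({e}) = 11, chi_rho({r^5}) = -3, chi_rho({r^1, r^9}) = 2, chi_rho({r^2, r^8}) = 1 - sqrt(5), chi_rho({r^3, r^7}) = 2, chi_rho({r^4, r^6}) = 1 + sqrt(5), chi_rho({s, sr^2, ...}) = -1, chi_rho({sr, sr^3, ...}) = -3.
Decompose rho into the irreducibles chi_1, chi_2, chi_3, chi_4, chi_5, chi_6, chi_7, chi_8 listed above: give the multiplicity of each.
Multiplicities: chi_1: 0, chi_2: 2, chi_3: 1, chi_4: 0, chi_5: 1, chi_6: 1, chi_7: 2, chi_8: 0.

Details: Use <chi_rho, chi> = (1/|G|) sum_C |C| * chi_rho(C) * conj(chi(C)) with |G| = 20 for each irreducible chi in the table:
  <chi_rho, chi_1> = (1/20)[1*(11)*conj(1) + 1*(-3)*conj(1) + 2*(2)*conj(1) + 2*(1 - sqrt(5))*conj(1) + 2*(2)*conj(1) + 2*(1 + sqrt(5))*conj(1) + 5*(-1)*conj(1) + 5*(-3)*conj(1)]
      = (1/20)[(11) + (-3) + (4) + (2 - 2*sqrt(5)) + (4) + (2 + 2*sqrt(5)) + (-5) + (-15)] = 0/20 = 0
  <chi_rho, chi_2> = (1/20)[1*(11)*conj(1) + 1*(-3)*conj(1) + 2*(2)*conj(1) + 2*(1 - sqrt(5))*conj(1) + 2*(2)*conj(1) + 2*(1 + sqrt(5))*conj(1) + 5*(-1)*conj(-1) + 5*(-3)*conj(-1)]
      = (1/20)[(11) + (-3) + (4) + (2 - 2*sqrt(5)) + (4) + (2 + 2*sqrt(5)) + (5) + (15)] = 40/20 = 2
  <chi_rho, chi_3> = (1/20)[1*(11)*conj(1) + 1*(-3)*conj(-1) + 2*(2)*conj(-1) + 2*(1 - sqrt(5))*conj(1) + 2*(2)*conj(-1) + 2*(1 + sqrt(5))*conj(1) + 5*(-1)*conj(1) + 5*(-3)*conj(-1)]
      = (1/20)[(11) + (3) + (-4) + (2 - 2*sqrt(5)) + (-4) + (2 + 2*sqrt(5)) + (-5) + (15)] = 20/20 = 1
  <chi_rho, chi_4> = (1/20)[1*(11)*conj(1) + 1*(-3)*conj(-1) + 2*(2)*conj(-1) + 2*(1 - sqrt(5))*conj(1) + 2*(2)*conj(-1) + 2*(1 + sqrt(5))*conj(1) + 5*(-1)*conj(-1) + 5*(-3)*conj(1)]
      = (1/20)[(11) + (3) + (-4) + (2 - 2*sqrt(5)) + (-4) + (2 + 2*sqrt(5)) + (5) + (-15)] = 0/20 = 0
  <chi_rho, chi_5> = (1/20)[1*(11)*conj(2) + 1*(-3)*conj(-2) + 2*(2)*conj(1/2 + sqrt(5)/2) + 2*(1 - sqrt(5))*conj(-1/2 + sqrt(5)/2) + 2*(2)*conj(1/2 - sqrt(5)/2) + 2*(1 + sqrt(5))*conj(-sqrt(5)/2 - 1/2) + 5*(-1)*conj(0) + 5*(-3)*conj(0)]
      = (1/20)[(22) + (6) + (2 + 2*sqrt(5)) + (-6 + 2*sqrt(5)) + (2 - 2*sqrt(5)) + (-6 - 2*sqrt(5)) + (0) + (0)] = 20/20 = 1
  <chi_rho, chi_6> = (1/20)[1*(11)*conj(2) + 1*(-3)*conj(2) + 2*(2)*conj(-1/2 + sqrt(5)/2) + 2*(1 - sqrt(5))*conj(-sqrt(5)/2 - 1/2) + 2*(2)*conj(-sqrt(5)/2 - 1/2) + 2*(1 + sqrt(5))*conj(-1/2 + sqrt(5)/2) + 5*(-1)*conj(0) + 5*(-3)*conj(0)]
      = (1/20)[(22) + (-6) + (-2 + 2*sqrt(5)) + (4) + (-2*sqrt(5) - 2) + (4) + (0) + (0)] = 20/20 = 1
  <chi_rho, chi_7> = (1/20)[1*(11)*conj(2) + 1*(-3)*conj(-2) + 2*(2)*conj(1/2 - sqrt(5)/2) + 2*(1 - sqrt(5))*conj(-sqrt(5)/2 - 1/2) + 2*(2)*conj(1/2 + sqrt(5)/2) + 2*(1 + sqrt(5))*conj(-1/2 + sqrt(5)/2) + 5*(-1)*conj(0) + 5*(-3)*conj(0)]
      = (1/20)[(22) + (6) + (2 - 2*sqrt(5)) + (4) + (2 + 2*sqrt(5)) + (4) + (0) + (0)] = 40/20 = 2
  <chi_rho, chi_8> = (1/20)[1*(11)*conj(2) + 1*(-3)*conj(2) + 2*(2)*conj(-sqrt(5)/2 - 1/2) + 2*(1 - sqrt(5))*conj(-1/2 + sqrt(5)/2) + 2*(2)*conj(-1/2 + sqrt(5)/2) + 2*(1 + sqrt(5))*conj(-sqrt(5)/2 - 1/2) + 5*(-1)*conj(0) + 5*(-3)*conj(0)]
      = (1/20)[(22) + (-6) + (-2*sqrt(5) - 2) + (-6 + 2*sqrt(5)) + (-2 + 2*sqrt(5)) + (-6 - 2*sqrt(5)) + (0) + (0)] = 0/20 = 0
Dimension check: dim(rho) = sum (mult * dim) = 0*1 + 2*1 + 1*1 + 0*1 + 1*2 + 1*2 + 2*2 + 0*2 = 11 = chi_rho(e) = 11.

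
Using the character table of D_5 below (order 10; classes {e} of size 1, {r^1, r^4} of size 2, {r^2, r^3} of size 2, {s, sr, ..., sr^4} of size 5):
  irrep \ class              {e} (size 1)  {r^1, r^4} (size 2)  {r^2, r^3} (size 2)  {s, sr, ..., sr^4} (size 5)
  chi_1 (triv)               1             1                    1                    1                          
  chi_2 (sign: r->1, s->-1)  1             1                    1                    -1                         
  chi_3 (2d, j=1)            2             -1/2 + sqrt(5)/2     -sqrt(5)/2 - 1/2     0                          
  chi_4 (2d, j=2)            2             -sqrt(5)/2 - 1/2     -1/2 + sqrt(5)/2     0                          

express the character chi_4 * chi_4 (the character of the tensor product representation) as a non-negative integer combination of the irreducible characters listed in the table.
chi_4 tensor chi_4 = chi_1 + chi_2 + chi_3 (all other irreducibles have multiplicity 0).

Argument: The character of a tensor product is the pointwise product (chi_4 * chi_4)(C) = chi_4(C) * chi_4(C):
  {e}: (2)*(2), {r^1, r^4}: (-sqrt(5)/2 - 1/2)*(-sqrt(5)/2 - 1/2), {r^2, r^3}: (-1/2 + sqrt(5)/2)*(-1/2 + sqrt(5)/2), {s, sr, ..., sr^4}: (0)*(0)
so (chi_4 * chi_4) takes values
  {e} -> 4, {r^1, r^4} -> sqrt(5)/2 + 3/2, {r^2, r^3} -> 3/2 - sqrt(5)/2, {s, sr, ..., sr^4} -> 0.
Now take the inner product of this character with each irreducible chi from the table, <chi_4*chi_4, chi> = (1/10) sum_C |C| (chi_4*chi_4)(C) conj(chi(C)):
  <chi_4*chi_4, chi_1> = (1/10)[1*(4)*conj(1) + 2*(sqrt(5)/2 + 3/2)*conj(1) + 2*(3/2 - sqrt(5)/2)*conj(1) + 5*(0)*conj(1)]
      = (1/10)[(4) + (sqrt(5) + 3) + (3 - sqrt(5)) + (0)] = 10/10 = 1
  <chi_4*chi_4, chi_2> = (1/10)[1*(4)*conj(1) + 2*(sqrt(5)/2 + 3/2)*conj(1) + 2*(3/2 - sqrt(5)/2)*conj(1) + 5*(0)*conj(-1)]
      = (1/10)[(4) + (sqrt(5) + 3) + (3 - sqrt(5)) + (0)] = 10/10 = 1
  <chi_4*chi_4, chi_3> = (1/10)[1*(4)*conj(2) + 2*(sqrt(5)/2 + 3/2)*conj(-1/2 + sqrt(5)/2) + 2*(3/2 - sqrt(5)/2)*conj(-sqrt(5)/2 - 1/2) + 5*(0)*conj(0)]
      = (1/10)[(8) + (1 + sqrt(5)) + (1 - sqrt(5)) + (0)] = 10/10 = 1
  <chi_4*chi_4, chi_4> = (1/10)[1*(4)*conj(2) + 2*(sqrt(5)/2 + 3/2)*conj(-sqrt(5)/2 - 1/2) + 2*(3/2 - sqrt(5)/2)*conj(-1/2 + sqrt(5)/2) + 5*(0)*conj(0)]
      = (1/10)[(8) + (-2*sqrt(5) - 4) + (-4 + 2*sqrt(5)) + (0)] = 0/10 = 0
Hence the multiplicities are chi_1: 1, chi_2: 1, chi_3: 1. Dimension check: dim(chi_4)*dim(chi_4) = 2*2 = 4 and sum (mult * dim) = 1*1 + 1*1 + 1*2 = 4.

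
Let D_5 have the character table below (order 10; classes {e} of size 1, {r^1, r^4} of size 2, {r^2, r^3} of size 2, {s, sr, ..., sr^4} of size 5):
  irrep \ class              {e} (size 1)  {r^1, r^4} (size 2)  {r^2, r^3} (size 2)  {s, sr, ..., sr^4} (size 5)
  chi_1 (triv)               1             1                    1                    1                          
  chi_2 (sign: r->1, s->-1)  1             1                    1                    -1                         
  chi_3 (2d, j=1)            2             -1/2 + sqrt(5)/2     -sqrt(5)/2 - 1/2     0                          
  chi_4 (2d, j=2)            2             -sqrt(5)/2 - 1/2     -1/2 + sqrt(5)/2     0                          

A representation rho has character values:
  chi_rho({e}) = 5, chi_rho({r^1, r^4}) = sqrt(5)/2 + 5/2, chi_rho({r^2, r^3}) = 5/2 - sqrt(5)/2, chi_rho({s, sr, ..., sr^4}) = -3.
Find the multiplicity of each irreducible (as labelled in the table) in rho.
Multiplicities: chi_1: 0, chi_2: 3, chi_3: 1, chi_4: 0.

Argument: Use <chi_rho, chi> = (1/|G|) sum_C |C| * chi_rho(C) * conj(chi(C)) with |G| = 10 for each irreducible chi in the table:
  <chi_rho, chi_1> = (1/10)[1*(5)*conj(1) + 2*(sqrt(5)/2 + 5/2)*conj(1) + 2*(5/2 - sqrt(5)/2)*conj(1) + 5*(-3)*conj(1)]
      = (1/10)[(5) + (sqrt(5) + 5) + (5 - sqrt(5)) + (-15)] = 0/10 = 0
  <chi_rho, chi_2> = (1/10)[1*(5)*conj(1) + 2*(sqrt(5)/2 + 5/2)*conj(1) + 2*(5/2 - sqrt(5)/2)*conj(1) + 5*(-3)*conj(-1)]
      = (1/10)[(5) + (sqrt(5) + 5) + (5 - sqrt(5)) + (15)] = 30/10 = 3
  <chi_rho, chi_3> = (1/10)[1*(5)*conj(2) + 2*(sqrt(5)/2 + 5/2)*conj(-1/2 + sqrt(5)/2) + 2*(5/2 - sqrt(5)/2)*conj(-sqrt(5)/2 - 1/2) + 5*(-3)*conj(0)]
      = (1/10)[(10) + (2*sqrt(5)) + (-2*sqrt(5)) + (0)] = 10/10 = 1
  <chi_rho, chi_4> = (1/10)[1*(5)*conj(2) + 2*(sqrt(5)/2 + 5/2)*conj(-sqrt(5)/2 - 1/2) + 2*(5/2 - sqrt(5)/2)*conj(-1/2 + sqrt(5)/2) + 5*(-3)*conj(0)]
      = (1/10)[(10) + (-3*sqrt(5) - 5) + (-5 + 3*sqrt(5)) + (0)] = 0/10 = 0
Dimension check: dim(rho) = sum (mult * dim) = 0*1 + 3*1 + 1*2 + 0*2 = 5 = chi_rho(e) = 5.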